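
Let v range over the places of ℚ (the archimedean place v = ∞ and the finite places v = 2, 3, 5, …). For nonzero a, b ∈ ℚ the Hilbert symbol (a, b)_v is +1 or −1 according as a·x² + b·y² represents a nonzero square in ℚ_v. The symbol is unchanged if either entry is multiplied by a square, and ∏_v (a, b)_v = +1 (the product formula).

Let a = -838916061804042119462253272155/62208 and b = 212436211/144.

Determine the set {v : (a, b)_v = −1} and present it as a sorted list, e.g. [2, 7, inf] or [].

[2, 37]

(a, b) ≡ (-178467465, 1257019) mod (ℚ^×)²; places V = {2, 3, 5, 11, 13, 23, 31, 37, 41, 43, ∞}.
(a,b)_31: α=3, u≡3; β=1, v≡10 (mod 31); (3|31)=-1, (10|31)=+1; sign (−1)^1·-1^1·+1^3 = +1.
(a,b)_23: α=3, u≡3; β=1, v≡22 (mod 23); (3|23)=+1, (22|23)=-1; sign (−1)^1·+1^1·-1^3 = +1.
(a,b)_∞: sgn(-178467465)=−, sgn(1257019)=+, so +1.
(a,b)_2: α=-8, β=-4; u≡7, v≡3 (mod 8); ε(u)ε(v)=1·1, αω(v)=-8·1, βω(u)=-4·0; sum ≡ 1  ⇒  -1.
(a,b)_41: α=3, u≡23; β=1, v≡33 (mod 41); (23|41)=+1, (33|41)=+1; sign (−1)^0·+1^1·+1^3 = +1.
(a,b)_3: α=-5, u≡2; β=-2, v≡1 (mod 3); (2|3)=-1, (1|3)=+1; sign (−1)^0·-1^-2·+1^-5 = +1.
(a,b)_43: α=4, u≡4; β=1, v≡10 (mod 43); (4|43)=+1, (10|43)=+1; sign (−1)^0·+1^1·+1^4 = +1.
(a,b)_13: α=6, u≡5; β=2, v≡10 (mod 13); (5|13)=-1, (10|13)=+1; sign (−1)^0·-1^2·+1^6 = +1.
(a,b)_11: α=1, u≡9; β=0, v≡9 (mod 11); (9|11)=+1, (9|11)=+1; sign (−1)^0·+1^0·+1^1 = +1.
(a,b)_37: α=1, u≡32; β=0, v≡35 (mod 37); (32|37)=-1, (35|37)=-1; sign (−1)^0·-1^0·-1^1 = -1.
(a,b)_5: α=1, u≡3; β=0, v≡4 (mod 5); (3|5)=-1, (4|5)=+1; sign (−1)^0·-1^0·+1^1 = +1.
Ram(-178467465, 1257019) = {2, 37}; no ℚ_2-point on the conic.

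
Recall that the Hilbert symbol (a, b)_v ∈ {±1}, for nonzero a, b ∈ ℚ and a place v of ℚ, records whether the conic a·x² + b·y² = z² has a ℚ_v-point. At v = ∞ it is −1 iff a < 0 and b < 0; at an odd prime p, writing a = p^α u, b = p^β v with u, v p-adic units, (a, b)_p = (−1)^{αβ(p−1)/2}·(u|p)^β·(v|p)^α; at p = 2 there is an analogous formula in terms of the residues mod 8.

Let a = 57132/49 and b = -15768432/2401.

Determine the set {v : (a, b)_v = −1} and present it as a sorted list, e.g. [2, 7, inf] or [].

Mod squares: a ≡ 3, b ≡ -23. Check v ∈ {∞, 2, 3, 7, 23}.
v=∞: 3 > 0 and -23 < 0  ⇒  (a,b)_∞ = +1.
v=23: a=23^2·(≡13), b=23^3·(≡17) mod 23; (13|23)=+1, (17|23)=-1; (−1)^{2·3·11}·(+1)^3·(-1)^2 = +1.
v=7: a=7^-2·(≡5), b=7^-4·(≡6) mod 7; (5|7)=-1, (6|7)=-1; (−1)^{-2·-4·3}·(-1)^-4·(-1)^-2 = +1.
v=2: v_2(a)=2, v_2(b)=4; units ≡ 3, 1 (mod 8); ε·ε+αω+βω = 1·0+2·0+4·1 ≡ 0  ⇒  (a,b)_2 = +1.
v=3: a=3^3·(≡1), b=3^4·(≡1) mod 3; (1|3)=+1, (1|3)=+1; (−1)^{3·4·1}·(+1)^4·(+1)^3 = +1.
Every local symbol is +1, so the conic 3·x² + -23·y² = z² has ℚ_v-points for all v and hence a ℚ-point; (a, b / ℚ) ≅ M_2(ℚ).

[]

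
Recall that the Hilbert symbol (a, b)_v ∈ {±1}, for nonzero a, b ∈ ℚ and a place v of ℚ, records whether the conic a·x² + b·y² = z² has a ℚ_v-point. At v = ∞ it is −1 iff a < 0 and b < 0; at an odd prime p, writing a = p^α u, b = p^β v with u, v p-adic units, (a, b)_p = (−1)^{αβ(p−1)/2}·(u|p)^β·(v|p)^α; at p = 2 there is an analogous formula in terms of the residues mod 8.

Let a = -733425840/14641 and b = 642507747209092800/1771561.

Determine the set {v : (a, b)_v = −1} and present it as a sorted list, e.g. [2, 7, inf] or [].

[5, 23, 37, 43]

(a, b) ≡ (-565915, 43) mod (ℚ^×)²; places V = {2, 3, 5, 7, 11, 19, 23, 37, 43, ∞}.
(a,b)_3: α=4, u≡2; β=6, v≡1 (mod 3); (2|3)=-1, (1|3)=+1; sign (−1)^0·-1^6·+1^4 = +1.
(a,b)_5: α=1, u≡2; β=2, v≡2 (mod 5); (2|5)=-1, (2|5)=-1; sign (−1)^0·-1^2·-1^1 = -1.
(a,b)_43: α=0, u≡33; β=1, v≡16 (mod 43); (33|43)=-1, (16|43)=+1; sign (−1)^0·-1^1·+1^0 = -1.
(a,b)_2: α=4, β=6; u≡5, v≡3 (mod 8); ε(u)ε(v)=0·1, αω(v)=4·1, βω(u)=6·1; sum ≡ 0  ⇒  +1.
(a,b)_23: α=1, u≡19; β=2, v≡15 (mod 23); (19|23)=-1, (15|23)=-1; sign (−1)^0·-1^2·-1^1 = -1.
(a,b)_19: α=1, u≡6; β=2, v≡16 (mod 19); (6|19)=+1, (16|19)=+1; sign (−1)^0·+1^2·+1^1 = +1.
(a,b)_∞: sgn(-565915)=−, sgn(43)=+, so +1.
(a,b)_7: α=1, u≡3; β=2, v≡4 (mod 7); (3|7)=-1, (4|7)=+1; sign (−1)^0·-1^2·+1^1 = +1.
(a,b)_11: α=-4, u≡7; β=-6, v≡2 (mod 11); (7|11)=-1, (2|11)=-1; sign (−1)^0·-1^-6·-1^-4 = +1.
(a,b)_37: α=1, u≡8; β=2, v≡8 (mod 37); (8|37)=-1, (8|37)=-1; sign (−1)^0·-1^2·-1^1 = -1.
|Ram(-565915, 43)| = 4, even; anisotropic at {5, 23, 37, 43}.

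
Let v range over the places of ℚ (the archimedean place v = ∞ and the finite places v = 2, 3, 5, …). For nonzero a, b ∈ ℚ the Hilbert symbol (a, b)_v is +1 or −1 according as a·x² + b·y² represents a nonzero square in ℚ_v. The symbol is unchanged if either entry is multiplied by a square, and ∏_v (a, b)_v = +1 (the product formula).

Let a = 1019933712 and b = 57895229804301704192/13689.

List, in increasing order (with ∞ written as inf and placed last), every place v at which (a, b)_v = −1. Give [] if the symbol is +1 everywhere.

(a, b) ≡ (7082873, 23) mod (ℚ^×)²; places V = {2, 3, 7, 13, 23, 29, 37, 41, ∞}.
(a,b)_23: α=1, u≡1; β=3, v≡6 (mod 23); (1|23)=+1, (6|23)=+1; sign (−1)^1·+1^3·+1^1 = -1.
(a,b)_41: α=1, u≡10; β=2, v≡1 (mod 41); (10|41)=+1, (1|41)=+1; sign (−1)^0·+1^2·+1^1 = +1.
(a,b)_3: α=2, u≡2; β=-4, v≡2 (mod 3); (2|3)=-1, (2|3)=-1; sign (−1)^0·-1^-4·-1^2 = +1.
(a,b)_13: α=0, u≡5; β=-2, v≡9 (mod 13); (5|13)=-1, (9|13)=+1; sign (−1)^0·-1^-2·+1^0 = +1.
(a,b)_7: α=1, u≡5; β=4, v≡2 (mod 7); (5|7)=-1, (2|7)=+1; sign (−1)^0·-1^4·+1^1 = +1.
(a,b)_2: α=4, β=10; u≡1, v≡7 (mod 8); ε(u)ε(v)=0·1, αω(v)=4·0, βω(u)=10·0; sum ≡ 0  ⇒  +1.
(a,b)_37: α=1, u≡36; β=2, v≡22 (mod 37); (36|37)=+1, (22|37)=-1; sign (−1)^0·+1^2·-1^1 = -1.
(a,b)_29: α=1, u≡1; β=2, v≡22 (mod 29); (1|29)=+1, (22|29)=+1; sign (−1)^0·+1^2·+1^1 = +1.
(a,b)_∞: sgn(7082873)=+, sgn(23)=+, so +1.
(7082873, 23 / ℚ) ramifies at {23, 37}: a division algebra.

[23, 37]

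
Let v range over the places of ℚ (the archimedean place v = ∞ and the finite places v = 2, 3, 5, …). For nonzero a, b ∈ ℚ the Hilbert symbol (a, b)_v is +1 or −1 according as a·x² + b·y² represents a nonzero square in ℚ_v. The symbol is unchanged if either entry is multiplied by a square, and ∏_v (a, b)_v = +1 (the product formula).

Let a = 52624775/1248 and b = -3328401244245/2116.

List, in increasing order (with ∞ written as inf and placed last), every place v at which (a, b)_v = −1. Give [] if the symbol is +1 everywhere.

[2, 3, 5, 17]

(a, b) ≡ (9282, -2805) mod (ℚ^×)²; places V = {2, 3, 5, 7, 11, 13, 17, 19, 23, 37, ∞}.
(a,b)_2: α=-5, β=-2; u≡1, v≡3 (mod 8); ε(u)ε(v)=0·1, αω(v)=-5·1, βω(u)=-2·0; sum ≡ 1  ⇒  -1.
(a,b)_3: α=-1, u≡1; β=1, v≡1 (mod 3); (1|3)=+1, (1|3)=+1; sign (−1)^1·+1^1·+1^-1 = -1.
(a,b)_7: α=3, u≡3; β=4, v≡2 (mod 7); (3|7)=-1, (2|7)=+1; sign (−1)^0·-1^4·+1^3 = +1.
(a,b)_19: α=2, u≡2; β=2, v≡7 (mod 19); (2|19)=-1, (7|19)=+1; sign (−1)^0·-1^2·+1^2 = +1.
(a,b)_5: α=2, u≡2; β=1, v≡1 (mod 5); (2|5)=-1, (1|5)=+1; sign (−1)^0·-1^1·+1^2 = -1.
(a,b)_11: α=0, u≡1; β=1, v≡4 (mod 11); (1|11)=+1, (4|11)=+1; sign (−1)^0·+1^1·+1^0 = +1.
(a,b)_23: α=0, u≡18; β=-2, v≡18 (mod 23); (18|23)=+1, (18|23)=+1; sign (−1)^0·+1^-2·+1^0 = +1.
(a,b)_13: α=-1, u≡12; β=0, v≡4 (mod 13); (12|13)=+1, (4|13)=+1; sign (−1)^0·+1^0·+1^-1 = +1.
(a,b)_17: α=1, u≡4; β=1, v≡5 (mod 17); (4|17)=+1, (5|17)=-1; sign (−1)^0·+1^1·-1^1 = -1.
(a,b)_∞: sgn(9282)=+, sgn(-2805)=−, so +1.
(a,b)_37: α=0, u≡14; β=2, v≡36 (mod 37); (14|37)=-1, (36|37)=+1; sign (−1)^0·-1^2·+1^0 = +1.
(9282, -2805 / ℚ) ramifies at {2, 3, 5, 17}: a division algebra.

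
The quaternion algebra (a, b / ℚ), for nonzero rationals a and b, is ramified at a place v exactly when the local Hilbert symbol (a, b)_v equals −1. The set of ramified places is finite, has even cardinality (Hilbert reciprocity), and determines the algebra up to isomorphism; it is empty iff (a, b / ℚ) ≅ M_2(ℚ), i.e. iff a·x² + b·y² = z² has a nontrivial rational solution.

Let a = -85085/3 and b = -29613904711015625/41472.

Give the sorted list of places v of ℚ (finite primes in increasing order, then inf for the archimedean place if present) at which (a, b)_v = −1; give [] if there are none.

Mod squares: a ≡ -255255, b ≡ -13090. Check v ∈ {∞, 2, 3, 5, 7, 11, 13, 17}.
v=17: a=17^1·(≡9), b=17^3·(≡11) mod 17; (9|17)=+1, (11|17)=-1; (−1)^{1·3·8}·(+1)^3·(-1)^1 = -1.
v=5: a=5^1·(≡1), b=5^7·(≡2) mod 5; (1|5)=+1, (2|5)=-1; (−1)^{1·7·2}·(+1)^7·(-1)^1 = -1.
v=13: a=13^1·(≡11), b=13^2·(≡9) mod 13; (11|13)=-1, (9|13)=+1; (−1)^{1·2·6}·(-1)^2·(+1)^1 = +1.
v=11: a=11^1·(≡3), b=11^3·(≡4) mod 11; (3|11)=+1, (4|11)=+1; (−1)^{1·3·5}·(+1)^3·(+1)^1 = -1.
v=∞: -255255 < 0 and -13090 < 0  ⇒  (a,b)_∞ = -1.
v=7: a=7^1·(≡6), b=7^3·(≡3) mod 7; (6|7)=-1, (3|7)=-1; (−1)^{1·3·3}·(-1)^3·(-1)^1 = -1.
v=3: a=3^-1·(≡1), b=3^-4·(≡2) mod 3; (1|3)=+1, (2|3)=-1; (−1)^{-1·-4·1}·(+1)^-4·(-1)^-1 = -1.
v=2: v_2(a)=0, v_2(b)=-9; units ≡ 1, 7 (mod 8); ε·ε+αω+βω = 0·1+0·0+-9·0 ≡ 0  ⇒  (a,b)_2 = +1.
Ram(-255255, -13090) = {3, 5, 7, 11, 17, ∞}; no ℚ_3-point on the conic.

[3, 5, 7, 11, 17, inf]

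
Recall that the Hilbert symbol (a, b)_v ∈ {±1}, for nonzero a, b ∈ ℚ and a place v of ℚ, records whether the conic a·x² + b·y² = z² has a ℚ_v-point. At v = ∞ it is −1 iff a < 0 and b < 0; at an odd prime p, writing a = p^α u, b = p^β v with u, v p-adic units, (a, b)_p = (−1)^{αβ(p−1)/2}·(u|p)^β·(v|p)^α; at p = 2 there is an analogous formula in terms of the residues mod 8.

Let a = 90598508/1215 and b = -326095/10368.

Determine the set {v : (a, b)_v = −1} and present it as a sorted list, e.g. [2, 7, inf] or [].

(a, b) ≡ (23205, -110) mod (ℚ^×)²; places V = {2, 3, 5, 7, 11, 13, 17, ∞}.
(a,b)_11: α=4, u≡10; β=3, v≡5 (mod 11); (10|11)=-1, (5|11)=+1; sign (−1)^0·-1^3·+1^4 = -1.
(a,b)_∞: sgn(23205)=+, sgn(-110)=−, so +1.
(a,b)_17: α=1, u≡12; β=0, v≡9 (mod 17); (12|17)=-1, (9|17)=+1; sign (−1)^0·-1^0·+1^1 = +1.
(a,b)_13: α=1, u≡4; β=0, v≡7 (mod 13); (4|13)=+1, (7|13)=-1; sign (−1)^0·+1^0·-1^1 = -1.
(a,b)_3: α=-5, u≡1; β=-4, v≡1 (mod 3); (1|3)=+1, (1|3)=+1; sign (−1)^0·+1^-4·+1^-5 = +1.
(a,b)_7: α=1, u≡2; β=2, v≡2 (mod 7); (2|7)=+1, (2|7)=+1; sign (−1)^0·+1^2·+1^1 = +1.
(a,b)_5: α=-1, u≡1; β=1, v≡2 (mod 5); (1|5)=+1, (2|5)=-1; sign (−1)^0·+1^1·-1^-1 = -1.
(a,b)_2: α=2, β=-7; u≡5, v≡1 (mod 8); ε(u)ε(v)=0·0, αω(v)=2·0, βω(u)=-7·1; sum ≡ 1  ⇒  -1.
(23205, -110 / ℚ) ramifies at {2, 5, 11, 13}: a division algebra.

[2, 5, 11, 13]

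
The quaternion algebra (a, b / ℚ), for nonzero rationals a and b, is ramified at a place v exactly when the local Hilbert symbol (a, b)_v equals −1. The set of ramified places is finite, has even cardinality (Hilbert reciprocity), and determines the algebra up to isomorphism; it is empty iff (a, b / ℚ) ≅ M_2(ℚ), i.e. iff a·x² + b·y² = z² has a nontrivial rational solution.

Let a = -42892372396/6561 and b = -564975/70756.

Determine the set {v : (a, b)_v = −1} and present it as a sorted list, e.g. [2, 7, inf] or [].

[29, 31, 37, inf]

(a, b) ≡ (-29703859, -31) mod (ℚ^×)²; places V = {2, 3, 5, 7, 19, 29, 31, 37, 47, ∞}.
(a,b)_19: α=3, u≡17; β=-2, v≡11 (mod 19); (17|19)=+1, (11|19)=+1; sign (−1)^0·+1^-2·+1^3 = +1.
(a,b)_∞: sgn(-29703859)=−, sgn(-31)=−, so -1.
(a,b)_5: α=0, u≡4; β=2, v≡1 (mod 5); (4|5)=+1, (1|5)=+1; sign (−1)^0·+1^2·+1^0 = +1.
(a,b)_7: α=0, u≡4; β=-2, v≡1 (mod 7); (4|7)=+1, (1|7)=+1; sign (−1)^0·+1^-2·+1^0 = +1.
(a,b)_2: α=2, β=-2; u≡5, v≡1 (mod 8); ε(u)ε(v)=0·0, αω(v)=2·0, βω(u)=-2·1; sum ≡ 0  ⇒  +1.
(a,b)_47: α=1, u≡28; β=0, v≡14 (mod 47); (28|47)=+1, (14|47)=+1; sign (−1)^0·+1^0·+1^1 = +1.
(a,b)_29: α=1, u≡13; β=0, v≡21 (mod 29); (13|29)=+1, (21|29)=-1; sign (−1)^0·+1^0·-1^1 = -1.
(a,b)_3: α=-8, u≡2; β=6, v≡2 (mod 3); (2|3)=-1, (2|3)=-1; sign (−1)^0·-1^6·-1^-8 = +1.
(a,b)_37: α=1, u≡17; β=0, v≡29 (mod 37); (17|37)=-1, (29|37)=-1; sign (−1)^0·-1^0·-1^1 = -1.
(a,b)_31: α=1, u≡22; β=1, v≡29 (mod 31); (22|31)=-1, (29|31)=-1; sign (−1)^1·-1^1·-1^1 = -1.
Ram(-29703859, -31) = {29, 31, 37, ∞}; no ℚ_29-point on the conic.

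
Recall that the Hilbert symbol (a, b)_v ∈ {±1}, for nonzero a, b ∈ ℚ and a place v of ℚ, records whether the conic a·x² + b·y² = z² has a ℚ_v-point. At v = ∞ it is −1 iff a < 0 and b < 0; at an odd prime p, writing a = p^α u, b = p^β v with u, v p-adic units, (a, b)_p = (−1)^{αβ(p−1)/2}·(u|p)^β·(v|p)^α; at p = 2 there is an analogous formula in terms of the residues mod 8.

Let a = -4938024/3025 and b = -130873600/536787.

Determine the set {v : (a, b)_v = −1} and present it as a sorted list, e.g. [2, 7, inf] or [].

(a, b) ≡ (-25194, -3) mod (ℚ^×)²; places V = {2, 3, 5, 7, 11, 13, 17, 19, 47, ∞}.
(a,b)_19: α=1, u≡6; β=0, v≡4 (mod 19); (6|19)=+1, (4|19)=+1; sign (−1)^0·+1^0·+1^1 = +1.
(a,b)_2: α=3, β=8; u≡3, v≡5 (mod 8); ε(u)ε(v)=1·0, αω(v)=3·1, βω(u)=8·1; sum ≡ 1  ⇒  -1.
(a,b)_3: α=1, u≡2; β=-5, v≡2 (mod 3); (2|3)=-1, (2|3)=-1; sign (−1)^1·-1^-5·-1^1 = -1.
(a,b)_47: α=0, u≡35; β=-2, v≡43 (mod 47); (35|47)=-1, (43|47)=-1; sign (−1)^0·-1^-2·-1^0 = +1.
(a,b)_13: α=1, u≡10; β=2, v≡9 (mod 13); (10|13)=+1, (9|13)=+1; sign (−1)^0·+1^2·+1^1 = +1.
(a,b)_11: α=-2, u≡10; β=2, v≡7 (mod 11); (10|11)=-1, (7|11)=-1; sign (−1)^0·-1^2·-1^-2 = +1.
(a,b)_∞: sgn(-25194)=−, sgn(-3)=−, so -1.
(a,b)_7: α=2, u≡3; β=0, v≡4 (mod 7); (3|7)=-1, (4|7)=+1; sign (−1)^0·-1^0·+1^2 = +1.
(a,b)_5: α=-2, u≡1; β=2, v≡3 (mod 5); (1|5)=+1, (3|5)=-1; sign (−1)^0·+1^2·-1^-2 = +1.
(a,b)_17: α=1, u≡10; β=0, v≡7 (mod 17); (10|17)=-1, (7|17)=-1; sign (−1)^0·-1^0·-1^1 = -1.
(-25194, -3 / ℚ) ramifies at {2, 3, 17, ∞}: a division algebra.

[2, 3, 17, inf]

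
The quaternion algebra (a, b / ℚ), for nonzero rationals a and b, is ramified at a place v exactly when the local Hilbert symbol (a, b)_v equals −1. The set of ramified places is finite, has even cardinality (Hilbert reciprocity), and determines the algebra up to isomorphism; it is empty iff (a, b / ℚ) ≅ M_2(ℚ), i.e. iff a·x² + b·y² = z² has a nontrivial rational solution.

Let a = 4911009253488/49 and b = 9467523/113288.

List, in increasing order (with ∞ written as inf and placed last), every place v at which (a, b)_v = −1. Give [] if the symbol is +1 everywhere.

Mod squares: a ≡ 147407, b ≡ 2886. Check v ∈ {∞, 2, 3, 7, 13, 17, 23, 29, 37}.
v=37: a=37^2·(≡7), b=37^1·(≡33) mod 37; (7|37)=+1, (33|37)=+1; (−1)^{2·1·18}·(+1)^1·(+1)^2 = +1.
v=29: a=29^1·(≡12), b=29^0·(≡11) mod 29; (12|29)=-1, (11|29)=-1; (−1)^{1·0·14}·(-1)^0·(-1)^1 = -1.
v=17: a=17^1·(≡2), b=17^-2·(≡2) mod 17; (2|17)=+1, (2|17)=+1; (−1)^{1·-2·8}·(+1)^-2·(+1)^1 = +1.
v=7: a=7^-2·(≡2), b=7^-2·(≡1) mod 7; (2|7)=+1, (1|7)=+1; (−1)^{-2·-2·3}·(+1)^-2·(+1)^-2 = +1.
v=3: a=3^2·(≡2), b=3^9·(≡2) mod 3; (2|3)=-1, (2|3)=-1; (−1)^{2·9·1}·(-1)^9·(-1)^2 = -1.
v=13: a=13^3·(≡9), b=13^1·(≡4) mod 13; (9|13)=+1, (4|13)=+1; (−1)^{3·1·6}·(+1)^1·(+1)^3 = +1.
v=2: v_2(a)=4, v_2(b)=-3; units ≡ 7, 3 (mod 8); ε·ε+αω+βω = 1·1+4·1+-3·0 ≡ 1  ⇒  (a,b)_2 = -1.
v=23: a=23^1·(≡5), b=23^0·(≡22) mod 23; (5|23)=-1, (22|23)=-1; (−1)^{1·0·11}·(-1)^0·(-1)^1 = -1.
v=∞: 147407 > 0 and 2886 > 0  ⇒  (a,b)_∞ = +1.
|Ram(147407, 2886)| = 4, even; anisotropic at {2, 3, 23, 29}.

[2, 3, 23, 29]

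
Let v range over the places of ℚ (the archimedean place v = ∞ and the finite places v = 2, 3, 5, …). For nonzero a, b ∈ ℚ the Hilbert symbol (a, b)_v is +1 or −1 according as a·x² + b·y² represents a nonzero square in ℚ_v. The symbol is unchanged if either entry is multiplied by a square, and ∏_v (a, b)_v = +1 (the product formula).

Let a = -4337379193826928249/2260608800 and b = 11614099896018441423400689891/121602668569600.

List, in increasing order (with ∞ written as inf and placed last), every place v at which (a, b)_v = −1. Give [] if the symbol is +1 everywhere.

[13, 23]

(a, b) ≡ (-2, 62491) mod (ℚ^×)²; places V = {2, 3, 5, 7, 11, 13, 19, 23, 41, ∞}.
(a,b)_2: α=-5, β=-10; u≡7, v≡3 (mod 8); ε(u)ε(v)=1·1, αω(v)=-5·1, βω(u)=-10·0; sum ≡ 0  ⇒  +1.
(a,b)_5: α=-2, u≡3; β=-2, v≡4 (mod 5); (3|5)=-1, (4|5)=+1; sign (−1)^0·-1^-2·+1^-2 = +1.
(a,b)_19: α=2, u≡11; β=3, v≡15 (mod 19); (11|19)=+1, (15|19)=-1; sign (−1)^0·+1^3·-1^2 = +1.
(a,b)_7: α=2, u≡5; β=2, v≡2 (mod 7); (5|7)=-1, (2|7)=+1; sign (−1)^0·-1^2·+1^2 = +1.
(a,b)_41: α=-4, u≡39; β=-6, v≡12 (mod 41); (39|41)=+1, (12|41)=-1; sign (−1)^0·+1^-6·-1^-4 = +1.
(a,b)_13: α=2, u≡6; β=3, v≡4 (mod 13); (6|13)=-1, (4|13)=+1; sign (−1)^0·-1^3·+1^2 = -1.
(a,b)_23: α=6, u≡7; β=9, v≡9 (mod 23); (7|23)=-1, (9|23)=+1; sign (−1)^0·-1^9·+1^6 = -1.
(a,b)_3: α=4, u≡1; β=8, v≡1 (mod 3); (1|3)=+1, (1|3)=+1; sign (−1)^0·+1^8·+1^4 = +1.
(a,b)_11: α=2, u≡5; β=3, v≡5 (mod 11); (5|11)=+1, (5|11)=+1; sign (−1)^0·+1^3·+1^2 = +1.
(a,b)_∞: sgn(-2)=−, sgn(62491)=+, so +1.
Ram(-2, 62491) = {13, 23}; no ℚ_13-point on the conic.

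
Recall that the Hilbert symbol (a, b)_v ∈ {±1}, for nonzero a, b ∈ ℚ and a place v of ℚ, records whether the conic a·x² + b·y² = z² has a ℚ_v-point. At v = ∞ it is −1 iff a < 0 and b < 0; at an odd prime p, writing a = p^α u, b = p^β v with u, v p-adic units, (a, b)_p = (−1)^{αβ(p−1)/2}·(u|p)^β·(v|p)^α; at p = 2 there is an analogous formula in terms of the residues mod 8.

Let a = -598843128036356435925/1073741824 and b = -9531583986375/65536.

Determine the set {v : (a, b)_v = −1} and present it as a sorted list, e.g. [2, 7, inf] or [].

[5, inf]

Mod squares: a ≡ -77, b ≡ -55. Check v ∈ {∞, 2, 3, 5, 7, 11, 29}.
v=∞: -77 < 0 and -55 < 0  ⇒  (a,b)_∞ = -1.
v=11: a=11^5·(≡5), b=11^3·(≡2) mod 11; (5|11)=+1, (2|11)=-1; (−1)^{5·3·5}·(+1)^3·(-1)^5 = +1.
v=2: v_2(a)=-30, v_2(b)=-16; units ≡ 3, 1 (mod 8); ε·ε+αω+βω = 1·0+-30·0+-16·1 ≡ 0  ⇒  (a,b)_2 = +1.
v=7: a=7^3·(≡6), b=7^0·(≡2) mod 7; (6|7)=-1, (2|7)=+1; (−1)^{3·0·3}·(-1)^0·(+1)^3 = +1.
v=3: a=3^6·(≡1), b=3^4·(≡2) mod 3; (1|3)=+1, (2|3)=-1; (−1)^{6·4·1}·(+1)^4·(-1)^6 = +1.
v=29: a=29^6·(≡10), b=29^4·(≡26) mod 29; (10|29)=-1, (26|29)=-1; (−1)^{6·4·14}·(-1)^4·(-1)^6 = +1.
v=5: a=5^2·(≡2), b=5^3·(≡4) mod 5; (2|5)=-1, (4|5)=+1; (−1)^{2·3·2}·(-1)^3·(+1)^2 = -1.
(-77, -55 / ℚ) ramifies at {5, ∞}: a division algebra.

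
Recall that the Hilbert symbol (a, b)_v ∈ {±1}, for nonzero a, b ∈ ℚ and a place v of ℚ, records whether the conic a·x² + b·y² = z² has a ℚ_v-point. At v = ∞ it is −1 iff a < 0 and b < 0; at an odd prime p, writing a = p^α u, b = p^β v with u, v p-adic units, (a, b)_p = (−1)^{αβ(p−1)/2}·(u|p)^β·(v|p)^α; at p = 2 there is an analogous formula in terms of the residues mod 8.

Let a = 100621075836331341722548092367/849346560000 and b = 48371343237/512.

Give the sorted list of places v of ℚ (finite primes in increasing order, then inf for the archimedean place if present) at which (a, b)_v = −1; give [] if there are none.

[7, 43]

(a, b) ≡ (7, 645946) mod (ℚ^×)²; places V = {2, 3, 5, 7, 23, 29, 37, 43, ∞}.
(a,b)_7: α=5, u≡2; β=1, v≡1 (mod 7); (2|7)=+1, (1|7)=+1; sign (−1)^1·+1^1·+1^5 = -1.
(a,b)_5: α=-4, u≡2; β=0, v≡1 (mod 5); (2|5)=-1, (1|5)=+1; sign (−1)^0·-1^0·+1^-4 = +1.
(a,b)_29: α=4, u≡5; β=1, v≡19 (mod 29); (5|29)=+1, (19|29)=-1; sign (−1)^0·+1^1·-1^4 = +1.
(a,b)_37: α=2, u≡36; β=1, v≡15 (mod 37); (36|37)=+1, (15|37)=-1; sign (−1)^0·+1^1·-1^2 = +1.
(a,b)_∞: sgn(7)=+, sgn(645946)=+, so +1.
(a,b)_2: α=-24, β=-9; u≡7, v≡5 (mod 8); ε(u)ε(v)=1·0, αω(v)=-24·1, βω(u)=-9·0; sum ≡ 0  ⇒  +1.
(a,b)_3: α=-4, u≡1; β=4, v≡1 (mod 3); (1|3)=+1, (1|3)=+1; sign (−1)^0·+1^4·+1^-4 = +1.
(a,b)_43: α=8, u≡30; β=3, v≡4 (mod 43); (30|43)=-1, (4|43)=+1; sign (−1)^0·-1^3·+1^8 = -1.
(a,b)_23: α=2, u≡5; β=0, v≡11 (mod 23); (5|23)=-1, (11|23)=-1; sign (−1)^0·-1^0·-1^2 = +1.
Ram(7, 645946) = {7, 43}; no ℚ_7-point on the conic.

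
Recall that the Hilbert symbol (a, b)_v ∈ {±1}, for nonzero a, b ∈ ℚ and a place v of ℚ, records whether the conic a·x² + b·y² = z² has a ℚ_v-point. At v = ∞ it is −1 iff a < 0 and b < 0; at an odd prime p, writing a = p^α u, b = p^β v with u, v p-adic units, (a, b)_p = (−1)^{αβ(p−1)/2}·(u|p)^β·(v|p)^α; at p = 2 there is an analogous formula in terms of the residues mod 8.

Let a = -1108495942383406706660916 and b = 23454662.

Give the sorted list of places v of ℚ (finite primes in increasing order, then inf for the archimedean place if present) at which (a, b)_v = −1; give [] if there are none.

[3, 11, 17, 31]

Mod squares: a ≡ -4389, b ≡ 81158. Check v ∈ {∞, 2, 3, 7, 11, 17, 19, 31}.
v=2: v_2(a)=2, v_2(b)=1; units ≡ 3, 3 (mod 8); ε·ε+αω+βω = 1·1+2·1+1·1 ≡ 0  ⇒  (a,b)_2 = +1.
v=19: a=19^1·(≡7), b=19^0·(≡17) mod 19; (7|19)=+1, (17|19)=+1; (−1)^{1·0·9}·(+1)^0·(+1)^1 = +1.
v=17: a=17^8·(≡7), b=17^3·(≡14) mod 17; (7|17)=-1, (14|17)=-1; (−1)^{8·3·8}·(-1)^3·(-1)^8 = -1.
v=31: a=31^4·(≡30), b=31^1·(≡16) mod 31; (30|31)=-1, (16|31)=+1; (−1)^{4·1·15}·(-1)^1·(+1)^4 = -1.
v=11: a=11^3·(≡8), b=11^1·(≡2) mod 11; (8|11)=-1, (2|11)=-1; (−1)^{3·1·5}·(-1)^1·(-1)^3 = -1.
v=7: a=7^1·(≡5), b=7^1·(≡4) mod 7; (5|7)=-1, (4|7)=+1; (−1)^{1·1·3}·(-1)^1·(+1)^1 = +1.
v=∞: -4389 < 0 and 81158 > 0  ⇒  (a,b)_∞ = +1.
v=3: a=3^5·(≡1), b=3^0·(≡2) mod 3; (1|3)=+1, (2|3)=-1; (−1)^{5·0·1}·(+1)^0·(-1)^5 = -1.
|Ram(-4389, 81158)| = 4, even; anisotropic at {3, 11, 17, 31}.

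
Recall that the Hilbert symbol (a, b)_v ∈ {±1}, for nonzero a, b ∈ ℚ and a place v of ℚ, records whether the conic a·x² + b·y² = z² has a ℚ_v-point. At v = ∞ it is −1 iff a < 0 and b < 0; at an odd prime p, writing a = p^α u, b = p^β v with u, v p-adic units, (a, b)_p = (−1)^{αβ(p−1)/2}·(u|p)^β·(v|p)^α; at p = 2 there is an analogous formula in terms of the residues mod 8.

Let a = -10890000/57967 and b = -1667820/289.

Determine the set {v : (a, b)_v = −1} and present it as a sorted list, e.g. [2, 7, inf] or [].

[3, 5, 7, inf]

(a, b) ≡ (-7, -1155) mod (ℚ^×)²; places V = {2, 3, 5, 7, 11, 13, 17, 19, ∞}.
(a,b)_19: α=0, u≡18; β=2, v≡4 (mod 19); (18|19)=-1, (4|19)=+1; sign (−1)^0·-1^2·+1^0 = +1.
(a,b)_∞: sgn(-7)=−, sgn(-1155)=−, so -1.
(a,b)_7: α=-3, u≡5; β=1, v≡3 (mod 7); (5|7)=-1, (3|7)=-1; sign (−1)^1·-1^1·-1^-3 = -1.
(a,b)_17: α=0, u≡7; β=-2, v≡16 (mod 17); (7|17)=-1, (16|17)=+1; sign (−1)^0·-1^-2·+1^0 = +1.
(a,b)_11: α=2, u≡3; β=1, v≡5 (mod 11); (3|11)=+1, (5|11)=+1; sign (−1)^0·+1^1·+1^2 = +1.
(a,b)_13: α=-2, u≡7; β=0, v≡5 (mod 13); (7|13)=-1, (5|13)=-1; sign (−1)^0·-1^0·-1^-2 = +1.
(a,b)_3: α=2, u≡2; β=1, v≡2 (mod 3); (2|3)=-1, (2|3)=-1; sign (−1)^0·-1^1·-1^2 = -1.
(a,b)_2: α=4, β=2; u≡1, v≡5 (mod 8); ε(u)ε(v)=0·0, αω(v)=4·1, βω(u)=2·0; sum ≡ 0  ⇒  +1.
(a,b)_5: α=4, u≡3; β=1, v≡4 (mod 5); (3|5)=-1, (4|5)=+1; sign (−1)^0·-1^1·+1^4 = -1.
|Ram(-7, -1155)| = 4, even; anisotropic at {3, 5, 7, ∞}.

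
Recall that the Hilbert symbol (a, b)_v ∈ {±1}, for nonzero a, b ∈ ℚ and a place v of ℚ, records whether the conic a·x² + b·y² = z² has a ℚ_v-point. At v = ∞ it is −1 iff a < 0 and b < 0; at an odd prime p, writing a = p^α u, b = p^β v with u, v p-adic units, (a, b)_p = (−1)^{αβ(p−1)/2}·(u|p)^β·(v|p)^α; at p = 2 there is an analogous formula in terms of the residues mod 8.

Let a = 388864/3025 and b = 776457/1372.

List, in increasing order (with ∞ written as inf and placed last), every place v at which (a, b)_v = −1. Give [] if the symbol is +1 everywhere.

[2, 7]

(a, b) ≡ (31, 4991) mod (ℚ^×)²; places V = {2, 3, 5, 7, 11, 23, 31, ∞}.
(a,b)_7: α=2, u≡5; β=-3, v≡6 (mod 7); (5|7)=-1, (6|7)=-1; sign (−1)^0·-1^-3·-1^2 = -1.
(a,b)_11: α=-2, u≡1; β=2, v≡6 (mod 11); (1|11)=+1, (6|11)=-1; sign (−1)^0·+1^2·-1^-2 = +1.
(a,b)_3: α=0, u≡1; β=2, v≡2 (mod 3); (1|3)=+1, (2|3)=-1; sign (−1)^0·+1^2·-1^0 = +1.
(a,b)_23: α=0, u≡6; β=1, v≡15 (mod 23); (6|23)=+1, (15|23)=-1; sign (−1)^0·+1^1·-1^0 = +1.
(a,b)_∞: sgn(31)=+, sgn(4991)=+, so +1.
(a,b)_31: α=1, u≡8; β=1, v≡27 (mod 31); (8|31)=+1, (27|31)=-1; sign (−1)^1·+1^1·-1^1 = +1.
(a,b)_2: α=8, β=-2; u≡7, v≡7 (mod 8); ε(u)ε(v)=1·1, αω(v)=8·0, βω(u)=-2·0; sum ≡ 1  ⇒  -1.
(a,b)_5: α=-2, u≡4; β=0, v≡1 (mod 5); (4|5)=+1, (1|5)=+1; sign (−1)^0·+1^0·+1^-2 = +1.
Ram(31, 4991) = {2, 7}; no ℚ_2-point on the conic.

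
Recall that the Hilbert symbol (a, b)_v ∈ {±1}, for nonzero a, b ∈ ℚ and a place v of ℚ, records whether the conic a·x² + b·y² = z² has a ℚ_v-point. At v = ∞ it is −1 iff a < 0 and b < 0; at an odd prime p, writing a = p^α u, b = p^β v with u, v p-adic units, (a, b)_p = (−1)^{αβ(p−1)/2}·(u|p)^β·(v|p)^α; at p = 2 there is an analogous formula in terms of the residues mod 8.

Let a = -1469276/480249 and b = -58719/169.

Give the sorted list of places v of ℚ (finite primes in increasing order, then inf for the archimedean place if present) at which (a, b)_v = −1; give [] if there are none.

(a, b) ≡ (-1271, -111) mod (ℚ^×)²; places V = {2, 3, 7, 11, 13, 17, 23, 31, 37, 41, ∞}.
(a,b)_31: α=1, u≡30; β=0, v≡24 (mod 31); (30|31)=-1, (24|31)=-1; sign (−1)^0·-1^0·-1^1 = -1.
(a,b)_2: α=2, β=0; u≡1, v≡1 (mod 8); ε(u)ε(v)=0·0, αω(v)=2·0, βω(u)=0·0; sum ≡ 0  ⇒  +1.
(a,b)_11: α=-2, u≡3; β=0, v≡8 (mod 11); (3|11)=+1, (8|11)=-1; sign (−1)^0·+1^0·-1^-2 = +1.
(a,b)_17: α=2, u≡1; β=0, v≡1 (mod 17); (1|17)=+1, (1|17)=+1; sign (−1)^0·+1^0·+1^2 = +1.
(a,b)_41: α=1, u≡5; β=0, v≡15 (mod 41); (5|41)=+1, (15|41)=-1; sign (−1)^0·+1^0·-1^1 = -1.
(a,b)_13: α=0, u≡12; β=-2, v≡2 (mod 13); (12|13)=+1, (2|13)=-1; sign (−1)^0·+1^-2·-1^0 = +1.
(a,b)_∞: sgn(-1271)=−, sgn(-111)=−, so -1.
(a,b)_7: α=-2, u≡3; β=0, v≡4 (mod 7); (3|7)=-1, (4|7)=+1; sign (−1)^0·-1^0·+1^-2 = +1.
(a,b)_37: α=0, u≡14; β=1, v≡9 (mod 37); (14|37)=-1, (9|37)=+1; sign (−1)^0·-1^1·+1^0 = -1.
(a,b)_23: α=0, u≡19; β=2, v≡12 (mod 23); (19|23)=-1, (12|23)=+1; sign (−1)^0·-1^2·+1^0 = +1.
(a,b)_3: α=-4, u≡1; β=1, v≡2 (mod 3); (1|3)=+1, (2|3)=-1; sign (−1)^0·+1^1·-1^-4 = +1.
Ram(-1271, -111) = {31, 37, 41, ∞}; no ℚ_31-point on the conic.

[31, 37, 41, inf]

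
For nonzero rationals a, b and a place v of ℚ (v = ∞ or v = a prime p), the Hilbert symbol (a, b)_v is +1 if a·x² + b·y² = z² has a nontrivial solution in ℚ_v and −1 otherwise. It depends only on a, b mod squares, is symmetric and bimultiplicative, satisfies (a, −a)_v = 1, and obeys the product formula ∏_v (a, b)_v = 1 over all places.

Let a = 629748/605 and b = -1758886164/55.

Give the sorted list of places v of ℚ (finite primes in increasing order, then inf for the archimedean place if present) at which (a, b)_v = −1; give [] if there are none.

[5, 19]

(a, b) ≡ (1785, -124355) mod (ℚ^×)²; places V = {2, 3, 5, 7, 11, 17, 19, ∞}.
(a,b)_5: α=-1, u≡3; β=-1, v≡1 (mod 5); (3|5)=-1, (1|5)=+1; sign (−1)^0·-1^-1·+1^-1 = -1.
(a,b)_2: α=2, β=2; u≡1, v≡5 (mod 8); ε(u)ε(v)=0·0, αω(v)=2·1, βω(u)=2·0; sum ≡ 0  ⇒  +1.
(a,b)_19: α=0, u≡15; β=1, v≡8 (mod 19); (15|19)=-1, (8|19)=-1; sign (−1)^0·-1^1·-1^0 = -1.
(a,b)_7: α=3, u≡3; β=5, v≡2 (mod 7); (3|7)=-1, (2|7)=+1; sign (−1)^1·-1^5·+1^3 = +1.
(a,b)_11: α=-2, u≡4; β=-1, v≡4 (mod 11); (4|11)=+1, (4|11)=+1; sign (−1)^0·+1^-1·+1^-2 = +1.
(a,b)_∞: sgn(1785)=+, sgn(-124355)=−, so +1.
(a,b)_3: α=3, u≡1; β=4, v≡1 (mod 3); (1|3)=+1, (1|3)=+1; sign (−1)^0·+1^4·+1^3 = +1.
(a,b)_17: α=1, u≡12; β=1, v≡3 (mod 17); (12|17)=-1, (3|17)=-1; sign (−1)^0·-1^1·-1^1 = +1.
|Ram(1785, -124355)| = 2, even; anisotropic at {5, 19}.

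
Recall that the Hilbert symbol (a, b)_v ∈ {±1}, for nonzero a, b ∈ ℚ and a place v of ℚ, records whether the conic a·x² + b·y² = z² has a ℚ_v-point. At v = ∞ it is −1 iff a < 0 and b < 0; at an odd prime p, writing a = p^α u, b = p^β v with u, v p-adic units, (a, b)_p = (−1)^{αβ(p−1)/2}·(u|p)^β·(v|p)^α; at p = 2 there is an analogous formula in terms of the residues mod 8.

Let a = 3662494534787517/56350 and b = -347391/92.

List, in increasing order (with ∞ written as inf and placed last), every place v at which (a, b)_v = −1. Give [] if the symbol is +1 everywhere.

Mod squares: a ≡ 21174582, b ≡ -7337. Check v ∈ {∞, 2, 3, 5, 7, 11, 13, 17, 23, 29, 37, 53}.
v=53: a=53^2·(≡35), b=53^0·(≡21) mod 53; (35|53)=-1, (21|53)=-1; (−1)^{2·0·26}·(-1)^0·(-1)^2 = +1.
v=∞: 21174582 > 0 and -7337 < 0  ⇒  (a,b)_∞ = +1.
v=11: a=11^3·(≡7), b=11^3·(≡9) mod 11; (7|11)=-1, (9|11)=+1; (−1)^{3·3·5}·(-1)^3·(+1)^3 = +1.
v=5: a=5^-2·(≡3), b=5^0·(≡2) mod 5; (3|5)=-1, (2|5)=-1; (−1)^{-2·0·2}·(-1)^0·(-1)^-2 = +1.
v=29: a=29^1·(≡6), b=29^1·(≡17) mod 29; (6|29)=+1, (17|29)=-1; (−1)^{1·1·14}·(+1)^1·(-1)^1 = -1.
v=7: a=7^-2·(≡1), b=7^0·(≡5) mod 7; (1|7)=+1, (5|7)=-1; (−1)^{-2·0·3}·(+1)^0·(-1)^-2 = +1.
v=3: a=3^5·(≡1), b=3^2·(≡1) mod 3; (1|3)=+1, (1|3)=+1; (−1)^{5·2·1}·(+1)^2·(+1)^5 = +1.
v=23: a=23^-1·(≡3), b=23^-1·(≡6) mod 23; (3|23)=+1, (6|23)=+1; (−1)^{-1·-1·11}·(+1)^-1·(+1)^-1 = -1.
v=13: a=13^1·(≡6), b=13^0·(≡8) mod 13; (6|13)=-1, (8|13)=-1; (−1)^{1·0·6}·(-1)^0·(-1)^1 = -1.
v=37: a=37^1·(≡16), b=37^0·(≡33) mod 37; (16|37)=+1, (33|37)=+1; (−1)^{1·0·18}·(+1)^0·(+1)^1 = +1.
v=2: v_2(a)=-1, v_2(b)=-2; units ≡ 3, 7 (mod 8); ε·ε+αω+βω = 1·1+-1·0+-2·1 ≡ 1  ⇒  (a,b)_2 = -1.
v=17: a=17^2·(≡7), b=17^0·(≡3) mod 17; (7|17)=-1, (3|17)=-1; (−1)^{2·0·8}·(-1)^0·(-1)^2 = +1.
(21174582, -7337 / ℚ) ramifies at {2, 13, 23, 29}: a division algebra.

[2, 13, 23, 29]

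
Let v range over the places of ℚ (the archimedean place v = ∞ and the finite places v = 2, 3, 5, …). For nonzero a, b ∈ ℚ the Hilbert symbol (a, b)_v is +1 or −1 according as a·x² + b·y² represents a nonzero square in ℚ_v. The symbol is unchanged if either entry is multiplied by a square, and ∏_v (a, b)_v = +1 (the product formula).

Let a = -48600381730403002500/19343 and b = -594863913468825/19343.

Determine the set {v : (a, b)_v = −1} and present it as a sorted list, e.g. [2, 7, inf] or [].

Mod squares: a ≡ -3639727, b ≡ -2973656959. Check v ∈ {∞, 2, 3, 5, 7, 11, 13, 19, 23, 29, 37, 43, 47}.
v=43: a=43^2·(≡39), b=43^1·(≡21) mod 43; (39|43)=-1, (21|43)=+1; (−1)^{2·1·21}·(-1)^1·(+1)^2 = -1.
v=37: a=37^1·(≡33), b=37^1·(≡36) mod 37; (33|37)=+1, (36|37)=+1; (−1)^{1·1·18}·(+1)^1·(+1)^1 = +1.
v=47: a=47^1·(≡29), b=47^1·(≡39) mod 47; (29|47)=-1, (39|47)=-1; (−1)^{1·1·23}·(-1)^1·(-1)^1 = -1.
v=2: v_2(a)=2, v_2(b)=0; units ≡ 1, 1 (mod 8); ε·ε+αω+βω = 0·0+2·0+0·0 ≡ 0  ⇒  (a,b)_2 = +1.
v=∞: -3639727 < 0 and -2973656959 < 0  ⇒  (a,b)_∞ = -1.
v=29: a=29^-2·(≡25), b=29^-2·(≡16) mod 29; (25|29)=+1, (16|29)=+1; (−1)^{-2·-2·14}·(+1)^-2·(+1)^-2 = +1.
v=19: a=19^2·(≡12), b=19^1·(≡2) mod 19; (12|19)=-1, (2|19)=-1; (−1)^{2·1·9}·(-1)^1·(-1)^2 = -1.
v=3: a=3^2·(≡2), b=3^2·(≡2) mod 3; (2|3)=-1, (2|3)=-1; (−1)^{2·2·1}·(-1)^2·(-1)^2 = +1.
v=7: a=7^1·(≡3), b=7^1·(≡1) mod 7; (3|7)=-1, (1|7)=+1; (−1)^{1·1·3}·(-1)^1·(+1)^1 = +1.
v=13: a=13^3·(≡7), b=13^3·(≡9) mod 13; (7|13)=-1, (9|13)=+1; (−1)^{3·3·6}·(-1)^3·(+1)^3 = -1.
v=11: a=11^2·(≡2), b=11^2·(≡8) mod 11; (2|11)=-1, (8|11)=-1; (−1)^{2·2·5}·(-1)^2·(-1)^2 = +1.
v=5: a=5^4·(≡2), b=5^2·(≡4) mod 5; (2|5)=-1, (4|5)=+1; (−1)^{4·2·2}·(-1)^2·(+1)^4 = +1.
v=23: a=23^-1·(≡5), b=23^-1·(≡7) mod 23; (5|23)=-1, (7|23)=-1; (−1)^{-1·-1·11}·(-1)^-1·(-1)^-1 = -1.
|Ram(-3639727, -2973656959)| = 6, even; anisotropic at {13, 19, 23, 43, 47, ∞}.

[13, 19, 23, 43, 47, inf]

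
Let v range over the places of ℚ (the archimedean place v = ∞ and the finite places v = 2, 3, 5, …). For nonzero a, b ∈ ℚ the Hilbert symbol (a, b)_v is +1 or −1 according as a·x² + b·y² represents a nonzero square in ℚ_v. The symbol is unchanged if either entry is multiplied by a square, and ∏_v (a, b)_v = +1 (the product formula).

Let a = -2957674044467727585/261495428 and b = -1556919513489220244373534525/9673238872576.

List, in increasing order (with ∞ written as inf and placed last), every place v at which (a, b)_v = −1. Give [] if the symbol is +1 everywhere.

[2, 13, 17, inf]

(a, b) ≡ (-6545, -14586) mod (ℚ^×)²; places V = {2, 3, 5, 7, 11, 13, 17, 23, 37, 47, 53, ∞}.
(a,b)_∞: sgn(-6545)=−, sgn(-14586)=−, so -1.
(a,b)_23: α=2, u≡17; β=4, v≡19 (mod 23); (17|23)=-1, (19|23)=-1; sign (−1)^0·-1^4·-1^2 = +1.
(a,b)_5: α=1, u≡1; β=2, v≡4 (mod 5); (1|5)=+1, (4|5)=+1; sign (−1)^0·+1^2·+1^1 = +1.
(a,b)_47: α=2, u≡26; β=2, v≡10 (mod 47); (26|47)=-1, (10|47)=-1; sign (−1)^0·-1^2·-1^2 = +1.
(a,b)_3: α=8, u≡1; β=15, v≡1 (mod 3); (1|3)=+1, (1|3)=+1; sign (−1)^0·+1^15·+1^8 = +1.
(a,b)_13: α=2, u≡2; β=3, v≡10 (mod 13); (2|13)=-1, (10|13)=+1; sign (−1)^0·-1^3·+1^2 = -1.
(a,b)_2: α=-2, β=-9; u≡7, v≡3 (mod 8); ε(u)ε(v)=1·1, αω(v)=-2·1, βω(u)=-9·0; sum ≡ 1  ⇒  -1.
(a,b)_11: α=3, u≡10; β=3, v≡3 (mod 11); (10|11)=-1, (3|11)=+1; sign (−1)^1·-1^3·+1^3 = +1.
(a,b)_37: α=-2, u≡30; β=-2, v≡35 (mod 37); (30|37)=+1, (35|37)=-1; sign (−1)^0·+1^-2·-1^-2 = +1.
(a,b)_53: α=-2, u≡5; β=-2, v≡25 (mod 53); (5|53)=-1, (25|53)=+1; sign (−1)^0·-1^-2·+1^-2 = +1.
(a,b)_17: α=-1, u≡6; β=-3, v≡15 (mod 17); (6|17)=-1, (15|17)=+1; sign (−1)^0·-1^-3·+1^-1 = -1.
(a,b)_7: α=3, u≡3; β=4, v≡4 (mod 7); (3|7)=-1, (4|7)=+1; sign (−1)^0·-1^4·+1^3 = +1.
(-6545, -14586 / ℚ) ramifies at {2, 13, 17, ∞}: a division algebra.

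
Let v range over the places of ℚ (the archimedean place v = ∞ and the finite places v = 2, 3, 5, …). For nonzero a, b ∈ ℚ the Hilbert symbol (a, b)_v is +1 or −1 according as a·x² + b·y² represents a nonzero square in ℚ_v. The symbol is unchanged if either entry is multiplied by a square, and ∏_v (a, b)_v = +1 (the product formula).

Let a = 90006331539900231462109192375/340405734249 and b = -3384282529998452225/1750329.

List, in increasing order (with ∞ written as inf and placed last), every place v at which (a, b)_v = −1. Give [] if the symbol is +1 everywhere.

(a, b) ≡ (352495, -209) mod (ℚ^×)²; places V = {2, 3, 5, 7, 11, 13, 17, 19, 29, ∞}.
(a,b)_5: α=3, u≡1; β=2, v≡4 (mod 5); (1|5)=+1, (4|5)=+1; sign (−1)^0·+1^2·+1^3 = +1.
(a,b)_2: α=0, β=0; u≡7, v≡7 (mod 8); ε(u)ε(v)=1·1, αω(v)=0·0, βω(u)=0·0; sum ≡ 1  ⇒  -1.
(a,b)_∞: sgn(352495)=+, sgn(-209)=−, so +1.
(a,b)_13: α=3, u≡3; β=2, v≡4 (mod 13); (3|13)=+1, (4|13)=+1; sign (−1)^0·+1^2·+1^3 = +1.
(a,b)_17: α=3, u≡10; β=2, v≡12 (mod 17); (10|17)=-1, (12|17)=-1; sign (−1)^0·-1^2·-1^3 = -1.
(a,b)_3: α=-10, u≡1; β=-6, v≡1 (mod 3); (1|3)=+1, (1|3)=+1; sign (−1)^0·+1^-6·+1^-10 = +1.
(a,b)_11: α=5, u≡2; β=3, v≡9 (mod 11); (2|11)=-1, (9|11)=+1; sign (−1)^1·-1^3·+1^5 = +1.
(a,b)_19: α=8, u≡9; β=5, v≡8 (mod 19); (9|19)=+1, (8|19)=-1; sign (−1)^0·+1^5·-1^8 = +1.
(a,b)_7: α=-8, u≡5; β=-4, v≡4 (mod 7); (5|7)=-1, (4|7)=+1; sign (−1)^0·-1^-4·+1^-8 = +1.
(a,b)_29: α=3, u≡9; β=2, v≡9 (mod 29); (9|29)=+1, (9|29)=+1; sign (−1)^0·+1^2·+1^3 = +1.
|Ram(352495, -209)| = 2, even; anisotropic at {2, 17}.

[2, 17]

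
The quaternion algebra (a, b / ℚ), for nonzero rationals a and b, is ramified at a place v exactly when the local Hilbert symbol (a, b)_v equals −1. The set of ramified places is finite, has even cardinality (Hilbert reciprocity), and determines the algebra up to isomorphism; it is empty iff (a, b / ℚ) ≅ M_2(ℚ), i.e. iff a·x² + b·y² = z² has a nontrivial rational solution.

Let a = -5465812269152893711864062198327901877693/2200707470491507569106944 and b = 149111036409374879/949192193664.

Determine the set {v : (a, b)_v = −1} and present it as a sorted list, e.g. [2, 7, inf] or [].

(a, b) ≡ (-403522, 17351446) mod (ℚ^×)²; places V = {2, 3, 7, 11, 13, 19, 37, 41, 43, 47, ∞}.
(a,b)_13: α=-4, u≡2; β=-2, v≡6 (mod 13); (2|13)=-1, (6|13)=-1; sign (−1)^0·-1^-2·-1^-4 = +1.
(a,b)_37: α=-1, u≡28; β=-1, v≡17 (mod 37); (28|37)=+1, (17|37)=-1; sign (−1)^0·+1^-1·-1^-1 = -1.
(a,b)_43: α=2, u≡22; β=1, v≡10 (mod 43); (22|43)=-1, (10|43)=+1; sign (−1)^0·-1^1·+1^2 = -1.
(a,b)_11: α=-12, u≡8; β=-4, v≡6 (mod 11); (8|11)=-1, (6|11)=-1; sign (−1)^0·-1^-4·-1^-12 = +1.
(a,b)_2: α=-13, β=-7; u≡7, v≡3 (mod 8); ε(u)ε(v)=1·1, αω(v)=-13·1, βω(u)=-7·0; sum ≡ 0  ⇒  +1.
(a,b)_47: α=10, u≡19; β=4, v≡35 (mod 47); (19|47)=-1, (35|47)=-1; sign (−1)^0·-1^4·-1^10 = +1.
(a,b)_19: α=11, u≡1; β=5, v≡3 (mod 19); (1|19)=+1, (3|19)=-1; sign (−1)^1·+1^5·-1^11 = +1.
(a,b)_41: α=3, u≡9; β=1, v≡39 (mod 41); (9|41)=+1, (39|41)=+1; sign (−1)^0·+1^1·+1^3 = +1.
(a,b)_∞: sgn(-403522)=−, sgn(17351446)=+, so +1.
(a,b)_7: α=1, u≡3; β=1, v≡1 (mod 7); (3|7)=-1, (1|7)=+1; sign (−1)^1·-1^1·+1^1 = +1.
(a,b)_3: α=-4, u≡2; β=-4, v≡1 (mod 3); (2|3)=-1, (1|3)=+1; sign (−1)^0·-1^-4·+1^-4 = +1.
|Ram(-403522, 17351446)| = 2, even; anisotropic at {37, 43}.

[37, 43]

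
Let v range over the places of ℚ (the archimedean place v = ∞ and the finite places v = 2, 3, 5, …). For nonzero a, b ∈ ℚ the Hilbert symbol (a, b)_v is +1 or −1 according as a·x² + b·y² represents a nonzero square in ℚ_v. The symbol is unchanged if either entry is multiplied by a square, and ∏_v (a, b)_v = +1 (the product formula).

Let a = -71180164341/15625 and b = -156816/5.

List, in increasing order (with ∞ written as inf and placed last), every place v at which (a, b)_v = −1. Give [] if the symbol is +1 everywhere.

(a, b) ≡ (-741, -5) mod (ℚ^×)²; places V = {2, 3, 5, 11, 13, 19, ∞}.
(a,b)_∞: sgn(-741)=−, sgn(-5)=−, so -1.
(a,b)_19: α=1, u≡15; β=0, v≡2 (mod 19); (15|19)=-1, (2|19)=-1; sign (−1)^0·-1^0·-1^1 = -1.
(a,b)_11: α=4, u≡7; β=2, v≡7 (mod 11); (7|11)=-1, (7|11)=-1; sign (−1)^0·-1^2·-1^4 = +1.
(a,b)_13: α=1, u≡5; β=0, v≡11 (mod 13); (5|13)=-1, (11|13)=-1; sign (−1)^0·-1^0·-1^1 = -1.
(a,b)_3: α=9, u≡2; β=4, v≡1 (mod 3); (2|3)=-1, (1|3)=+1; sign (−1)^0·-1^4·+1^9 = +1.
(a,b)_5: α=-6, u≡4; β=-1, v≡4 (mod 5); (4|5)=+1, (4|5)=+1; sign (−1)^0·+1^-1·+1^-6 = +1.
(a,b)_2: α=0, β=4; u≡3, v≡3 (mod 8); ε(u)ε(v)=1·1, αω(v)=0·1, βω(u)=4·1; sum ≡ 1  ⇒  -1.
|Ram(-741, -5)| = 4, even; anisotropic at {2, 13, 19, ∞}.

[2, 13, 19, inf]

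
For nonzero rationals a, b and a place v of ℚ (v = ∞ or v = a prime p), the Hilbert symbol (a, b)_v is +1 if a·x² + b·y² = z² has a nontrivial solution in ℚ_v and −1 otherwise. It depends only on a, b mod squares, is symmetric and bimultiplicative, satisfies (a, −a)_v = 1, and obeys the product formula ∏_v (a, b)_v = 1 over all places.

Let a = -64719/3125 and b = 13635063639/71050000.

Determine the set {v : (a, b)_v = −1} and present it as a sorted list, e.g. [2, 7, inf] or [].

(a, b) ≡ (-3995, 115855) mod (ℚ^×)²; places V = {2, 3, 5, 7, 17, 29, 47, ∞}.
(a,b)_∞: sgn(-3995)=−, sgn(115855)=+, so +1.
(a,b)_7: α=0, u≡1; β=-2, v≡6 (mod 7); (1|7)=+1, (6|7)=-1; sign (−1)^0·+1^-2·-1^0 = +1.
(a,b)_47: α=1, u≡28; β=1, v≡16 (mod 47); (28|47)=+1, (16|47)=+1; sign (−1)^1·+1^1·+1^1 = -1.
(a,b)_17: α=1, u≡11; β=3, v≡8 (mod 17); (11|17)=-1, (8|17)=+1; sign (−1)^0·-1^3·+1^1 = -1.
(a,b)_5: α=-5, u≡1; β=-5, v≡4 (mod 5); (1|5)=+1, (4|5)=+1; sign (−1)^0·+1^-5·+1^-5 = +1.
(a,b)_29: α=0, u≡7; β=-1, v≡28 (mod 29); (7|29)=+1, (28|29)=+1; sign (−1)^0·+1^-1·+1^0 = +1.
(a,b)_3: α=4, u≡1; β=10, v≡1 (mod 3); (1|3)=+1, (1|3)=+1; sign (−1)^0·+1^10·+1^4 = +1.
(a,b)_2: α=0, β=-4; u≡5, v≡7 (mod 8); ε(u)ε(v)=0·1, αω(v)=0·0, βω(u)=-4·1; sum ≡ 0  ⇒  +1.
Ram(-3995, 115855) = {17, 47}; no ℚ_17-point on the conic.

[17, 47]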